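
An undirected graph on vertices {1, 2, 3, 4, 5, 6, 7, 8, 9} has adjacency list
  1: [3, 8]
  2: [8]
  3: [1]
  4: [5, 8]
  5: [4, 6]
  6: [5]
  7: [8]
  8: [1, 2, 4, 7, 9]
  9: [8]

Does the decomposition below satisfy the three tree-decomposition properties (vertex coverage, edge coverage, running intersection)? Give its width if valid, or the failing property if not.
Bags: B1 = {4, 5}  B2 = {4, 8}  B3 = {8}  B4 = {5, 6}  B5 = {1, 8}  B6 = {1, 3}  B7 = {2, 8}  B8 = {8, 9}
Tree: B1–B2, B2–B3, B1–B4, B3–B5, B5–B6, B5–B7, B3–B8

A tree decomposition must satisfy three properties: every vertex lies in some bag; for every edge, both endpoints lie together in some bag; and for every vertex, the bags containing it form a connected subtree. Here vertex 7 appears in no bag, so the decomposition is invalid.

No — vertex 7 appears in no bag.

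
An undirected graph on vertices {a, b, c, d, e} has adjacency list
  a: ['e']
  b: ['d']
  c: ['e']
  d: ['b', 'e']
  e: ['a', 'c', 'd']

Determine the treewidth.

1

A width-1 tree decomposition is:
Bags: B1 = {d, e}  B2 = {c, e}  B3 = {b, d}  B4 = {a, e}
Tree: B1–B2, B1–B3, B1–B4
Every bag has size at most 2, so the width is 2 − 1 = 1 and tw(G) ≤ 1. Any graph with an edge has treewidth ≥ 1, and G has the edge d–e. Hence tw(G) = 1 exactly.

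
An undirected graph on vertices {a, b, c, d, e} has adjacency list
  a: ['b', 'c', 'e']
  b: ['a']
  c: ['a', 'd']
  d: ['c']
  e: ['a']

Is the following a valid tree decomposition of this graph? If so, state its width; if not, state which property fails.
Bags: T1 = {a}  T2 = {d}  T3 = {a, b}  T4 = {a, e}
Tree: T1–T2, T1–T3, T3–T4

No — vertex c appears in no bag.

A tree decomposition must satisfy three properties: every vertex lies in some bag; for every edge, both endpoints lie together in some bag; and for every vertex, the bags containing it form a connected subtree. Here vertex c appears in no bag, so the decomposition is invalid.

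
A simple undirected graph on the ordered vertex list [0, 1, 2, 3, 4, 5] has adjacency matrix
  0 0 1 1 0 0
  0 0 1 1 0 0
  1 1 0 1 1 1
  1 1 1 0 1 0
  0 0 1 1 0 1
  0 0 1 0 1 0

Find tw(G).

A width-2 tree decomposition is:
Bags: B1 = {0, 2, 3}  B2 = {2, 3, 4}  B3 = {2, 4, 5}  B4 = {1, 2, 3}
Tree: B1–B2, B2–B3, B1–B4
The largest bag has 3 vertices, giving width 2; this decomposition certifies tw(G) ≤ 2. Conversely, {0, 2, 3} is a clique of size 3, and the vertices of any clique must share a bag in every tree decomposition; so some bag has ≥ 3 vertices and tw(G) ≥ 2. The upper and lower bounds meet at 2, so that is the treewidth.

2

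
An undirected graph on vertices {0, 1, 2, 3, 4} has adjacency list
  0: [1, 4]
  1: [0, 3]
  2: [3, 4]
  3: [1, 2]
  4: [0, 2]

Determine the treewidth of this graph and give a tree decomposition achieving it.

Treewidth 2.
One optimal decomposition is:
Bags: B1 = {2, 3, 4}  B2 = {0, 3, 4}  B3 = {0, 1, 3}
Tree: B1–B2, B2–B3

The largest bag has 3 vertices, giving width 2; this decomposition certifies tw(G) ≤ 2. For the lower bound, G contains the cycle 3–2–4–0–1–3, so G is not a forest; only forests have treewidth ≤ 1, hence tw(G) ≥ 2. The upper and lower bounds meet at 2, so that is the treewidth.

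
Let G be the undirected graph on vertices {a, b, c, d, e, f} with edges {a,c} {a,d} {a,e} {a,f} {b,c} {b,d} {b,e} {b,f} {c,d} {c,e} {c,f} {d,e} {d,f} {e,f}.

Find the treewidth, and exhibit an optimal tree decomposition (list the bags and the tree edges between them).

Treewidth 4.
One such decomposition:
Bags: B1 = {a, c, d, e, f}  B2 = {b, c, d, e, f}
Tree: B1–B2

The largest bag has 5 vertices, giving width 4; this decomposition certifies tw(G) ≤ 4. Conversely, {a, c, d, e, f} is a clique of size 5, and the vertices of any clique must share a bag in every tree decomposition; so some bag has ≥ 5 vertices and tw(G) ≥ 4. Hence tw(G) = 4 exactly.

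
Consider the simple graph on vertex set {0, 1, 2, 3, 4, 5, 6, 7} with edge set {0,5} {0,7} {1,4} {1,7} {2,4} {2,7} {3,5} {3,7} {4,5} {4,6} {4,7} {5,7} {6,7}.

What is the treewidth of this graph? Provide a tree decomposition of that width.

Treewidth 2.
One such decomposition:
Bags: B1 = {0, 5, 7}  B2 = {4, 5, 7}  B3 = {3, 5, 7}  B4 = {1, 4, 7}  B5 = {4, 6, 7}  B6 = {2, 4, 7}
Tree: B1–B2, B1–B3, B2–B4, B4–B5, B5–B6

Every bag has size at most 3, so the width is 3 − 1 = 2 and tw(G) ≤ 2. For the lower bound, the 3 vertices {0, 5, 7} are pairwise adjacent, and any tree decomposition puts a clique entirely inside one bag — forcing width ≥ 2. Hence tw(G) = 2 exactly.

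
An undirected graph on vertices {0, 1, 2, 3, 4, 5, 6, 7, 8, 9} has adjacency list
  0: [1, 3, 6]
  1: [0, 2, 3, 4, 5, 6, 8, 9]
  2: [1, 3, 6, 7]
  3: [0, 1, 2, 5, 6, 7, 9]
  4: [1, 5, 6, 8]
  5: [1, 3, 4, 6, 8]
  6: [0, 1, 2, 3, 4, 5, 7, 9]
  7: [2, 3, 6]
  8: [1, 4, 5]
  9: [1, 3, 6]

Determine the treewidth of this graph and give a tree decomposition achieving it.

Every bag has size at most 4, so the width is 4 − 1 = 3 and tw(G) ≤ 3. On the other hand G contains the 4-clique {1, 4, 5, 8}. A clique must lie in a single bag of any decomposition, so no decomposition can have width below 3. Combining the bounds, tw(G) = 3.

Treewidth 3.
One optimal decomposition is:
Bags: B1 = {1, 3, 5, 6}  B2 = {1, 3, 6, 9}  B3 = {1, 2, 3, 6}  B4 = {1, 4, 5, 6}  B5 = {2, 3, 6, 7}  B6 = {1, 4, 5, 8}  B7 = {0, 1, 3, 6}
Tree: B1–B2, B2–B3, B1–B4, B3–B5, B4–B6, B1–B7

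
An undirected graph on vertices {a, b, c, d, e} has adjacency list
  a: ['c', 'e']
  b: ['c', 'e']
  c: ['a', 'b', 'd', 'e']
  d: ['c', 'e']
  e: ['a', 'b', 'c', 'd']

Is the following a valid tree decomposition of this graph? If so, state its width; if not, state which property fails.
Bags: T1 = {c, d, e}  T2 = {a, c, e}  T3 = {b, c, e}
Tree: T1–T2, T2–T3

Yes; width 2.

Every vertex of G appears in some bag (union = {a, b, c, d, e}); every edge is covered by a bag; and for each vertex v the set of bags containing v is connected in the bag tree. The decomposition is therefore valid. The largest bag has 3 vertices, so the width is 2.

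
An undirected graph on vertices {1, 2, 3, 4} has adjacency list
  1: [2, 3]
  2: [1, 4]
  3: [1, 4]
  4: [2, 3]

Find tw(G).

A width-2 tree decomposition is:
Bags: B1 = {1, 2, 3}  B2 = {2, 3, 4}
Tree: B1–B2
Every bag has size at most 3, so the width is 3 − 1 = 2 and tw(G) ≤ 2. Since 2–1–3–4–2 is a cycle in G, G is not acyclic. Forests are exactly the graphs of treewidth ≤ 1, so tw(G) ≥ 2. Combining the bounds, tw(G) = 2.

2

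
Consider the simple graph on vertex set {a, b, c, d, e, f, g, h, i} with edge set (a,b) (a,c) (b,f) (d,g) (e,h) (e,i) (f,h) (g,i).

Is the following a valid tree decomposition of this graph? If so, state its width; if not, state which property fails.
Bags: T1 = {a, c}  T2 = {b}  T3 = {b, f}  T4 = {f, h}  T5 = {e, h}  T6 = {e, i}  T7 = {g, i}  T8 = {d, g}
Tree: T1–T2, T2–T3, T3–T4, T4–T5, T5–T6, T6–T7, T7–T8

A tree decomposition must satisfy three properties: every vertex lies in some bag; for every edge, both endpoints lie together in some bag; and for every vertex, the bags containing it form a connected subtree. Here edge (a,b) lies in no bag, so the decomposition is invalid.

No — edge (a,b) lies in no bag.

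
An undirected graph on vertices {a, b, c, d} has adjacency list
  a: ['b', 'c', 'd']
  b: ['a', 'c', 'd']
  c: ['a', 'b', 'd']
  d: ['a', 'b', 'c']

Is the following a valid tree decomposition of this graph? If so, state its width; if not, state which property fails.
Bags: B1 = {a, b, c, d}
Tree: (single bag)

Yes; width 3.

Every vertex of G appears in some bag (union = {a, b, c, d}); every edge is covered by a bag; and for each vertex v the set of bags containing v is connected in the bag tree. The decomposition is therefore valid. The largest bag has 4 vertices, so the width is 3.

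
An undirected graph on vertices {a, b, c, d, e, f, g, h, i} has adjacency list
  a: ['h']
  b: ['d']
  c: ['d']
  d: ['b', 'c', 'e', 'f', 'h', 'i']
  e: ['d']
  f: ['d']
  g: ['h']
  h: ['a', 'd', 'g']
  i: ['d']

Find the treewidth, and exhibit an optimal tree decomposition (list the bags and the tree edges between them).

Each bag holds 2 vertices, so the decomposition has width 1, which upper-bounds the treewidth. Any graph with an edge has treewidth ≥ 1, and G has the edge d–c. Hence tw(G) = 1 exactly.

Treewidth 1.
Bags: B1 = {c, d}  B2 = {b, d}  B3 = {d, i}  B4 = {d, h}  B5 = {g, h}  B6 = {d, f}  B7 = {a, h}  B8 = {d, e}
Tree: B1–B2, B2–B3, B1–B4, B4–B5, B2–B6, B5–B7, B3–B8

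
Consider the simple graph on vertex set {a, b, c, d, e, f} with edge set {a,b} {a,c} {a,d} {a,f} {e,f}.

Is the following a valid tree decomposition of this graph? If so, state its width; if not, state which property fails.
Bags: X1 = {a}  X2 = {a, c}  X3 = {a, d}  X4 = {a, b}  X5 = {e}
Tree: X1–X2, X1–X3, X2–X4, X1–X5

No — vertex f appears in no bag.

A tree decomposition must satisfy three properties: every vertex lies in some bag; for every edge, both endpoints lie together in some bag; and for every vertex, the bags containing it form a connected subtree. Here vertex f appears in no bag, so the decomposition is invalid.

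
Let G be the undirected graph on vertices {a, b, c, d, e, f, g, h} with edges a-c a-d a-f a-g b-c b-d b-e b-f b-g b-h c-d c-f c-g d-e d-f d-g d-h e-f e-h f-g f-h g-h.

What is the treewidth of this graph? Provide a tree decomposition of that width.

Treewidth 4.
One optimal decomposition is:
Bags: B1 = {b, c, d, f, g}  B2 = {b, d, f, g, h}  B3 = {b, d, e, f, h}  B4 = {a, c, d, f, g}
Tree: B1–B2, B2–B3, B1–B4

Every bag has size at most 5, so the width is 5 − 1 = 4 and tw(G) ≤ 4. For the lower bound, the 5 vertices {b, d, f, g, h} are pairwise adjacent, and any tree decomposition puts a clique entirely inside one bag — forcing width ≥ 4. Combining the bounds, tw(G) = 4.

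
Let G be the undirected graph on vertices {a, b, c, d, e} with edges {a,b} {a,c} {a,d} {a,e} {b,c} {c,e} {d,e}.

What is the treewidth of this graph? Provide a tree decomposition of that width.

Treewidth 2.
One optimal decomposition is:
Bags: B1 = {a, b, c}  B2 = {a, c, e}  B3 = {a, d, e}
Tree: B1–B2, B2–B3

Every bag has size at most 3, so the width is 3 − 1 = 2 and tw(G) ≤ 2. Conversely, {a, d, e} is a clique of size 3, and the vertices of any clique must share a bag in every tree decomposition; so some bag has ≥ 3 vertices and tw(G) ≥ 2. The upper and lower bounds meet at 2, so that is the treewidth.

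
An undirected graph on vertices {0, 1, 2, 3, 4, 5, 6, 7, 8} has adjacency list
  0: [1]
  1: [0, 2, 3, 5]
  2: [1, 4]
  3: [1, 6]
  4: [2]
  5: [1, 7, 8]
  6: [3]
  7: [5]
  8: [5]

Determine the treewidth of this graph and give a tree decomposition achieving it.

Every bag has size at most 2, so the width is 2 − 1 = 1 and tw(G) ≤ 1. Since G has at least one edge (e.g. 1–0), it is not an edgeless graph, so tw(G) ≥ 1. Hence tw(G) = 1 exactly.

Treewidth 1.
One optimal decomposition is:
Bags: B1 = {0, 1}  B2 = {1, 2}  B3 = {1, 3}  B4 = {1, 5}  B5 = {3, 6}  B6 = {5, 7}  B7 = {2, 4}  B8 = {5, 8}
Tree: B1–B2, B1–B3, B1–B4, B3–B5, B4–B6, B2–B7, B4–B8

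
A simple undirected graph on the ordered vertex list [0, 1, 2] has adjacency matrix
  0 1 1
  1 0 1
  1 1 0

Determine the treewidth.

A width-2 tree decomposition is:
Bags: B1 = {0, 1, 2}
Tree: (single bag)
With just one bag of size 3, the width is 3 − 1 = 2, so tw(G) ≤ 2. On the other hand G contains the 3-clique {0, 1, 2}. A clique must lie in a single bag of any decomposition, so no decomposition can have width below 2. Hence tw(G) = 2 exactly.

2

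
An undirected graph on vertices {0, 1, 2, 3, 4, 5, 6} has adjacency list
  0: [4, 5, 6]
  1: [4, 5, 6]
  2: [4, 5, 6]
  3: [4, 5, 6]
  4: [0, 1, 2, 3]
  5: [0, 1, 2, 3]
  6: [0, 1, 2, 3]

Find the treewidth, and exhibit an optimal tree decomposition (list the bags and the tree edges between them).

Treewidth 3.
One such decomposition:
Bags: B1 = {3, 4, 5, 6}  B2 = {2, 4, 5, 6}  B3 = {0, 4, 5, 6}  B4 = {1, 4, 5, 6}
Tree: B1–B2, B2–B3, B3–B4

Every bag has size at most 4, so the width is 4 − 1 = 3 and tw(G) ≤ 3. For the lower bound: the 4 vertex sets {3,5}, {2,6}, {4}, {0} are disjoint, each induces a connected subgraph, and every pair is joined by at least one edge of G. Contracting each set to a single vertex therefore yields K_{4} as a minor, and since treewidth is minor-monotone, tw(G) ≥ tw(K_{4}) = 3. Combining the bounds, tw(G) = 3.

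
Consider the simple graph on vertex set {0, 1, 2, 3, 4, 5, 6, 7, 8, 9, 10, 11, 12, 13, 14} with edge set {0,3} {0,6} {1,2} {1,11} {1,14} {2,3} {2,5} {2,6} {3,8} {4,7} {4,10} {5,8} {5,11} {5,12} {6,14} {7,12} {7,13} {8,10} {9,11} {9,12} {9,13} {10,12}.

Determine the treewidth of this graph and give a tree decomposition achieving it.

The largest bag has 4 vertices, giving width 3; this decomposition certifies tw(G) ≤ 3. For the lower bound: the 4 vertex sets {0,6,14}, {1}, {2}, {3,5,8,11} are disjoint, each induces a connected subgraph, and every pair is joined by at least one edge of G. Contracting each set to a single vertex therefore yields K_{4} as a minor, and since treewidth is minor-monotone, tw(G) ≥ tw(K_{4}) = 3. The upper and lower bounds meet at 3, so that is the treewidth.

Treewidth 3.
One such decomposition:
Bags: B1 = {0, 1, 6, 14}  B2 = {0, 1, 2, 6}  B3 = {0, 1, 2, 3}  B4 = {1, 2, 3, 11}  B5 = {2, 3, 5, 11}  B6 = {3, 5, 8, 11}  B7 = {5, 8, 9, 11}  B8 = {5, 8, 9, 12}  B9 = {8, 9, 10, 12}  B10 = {9, 10, 12, 13}  B11 = {7, 10, 12, 13}  B12 = {4, 7, 10, 13}
Tree: B1–B2, B2–B3, B3–B4, B4–B5, B5–B6, B6–B7, B7–B8, B8–B9, B9–B10, B10–B11, B11–B12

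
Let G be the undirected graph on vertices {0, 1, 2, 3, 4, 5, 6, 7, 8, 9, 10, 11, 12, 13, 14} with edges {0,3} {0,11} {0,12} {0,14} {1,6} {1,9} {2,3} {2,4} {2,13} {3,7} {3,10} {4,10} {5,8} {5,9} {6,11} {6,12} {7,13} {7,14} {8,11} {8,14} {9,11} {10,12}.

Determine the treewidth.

3

A width-3 tree decomposition is:
Bags: B1 = {1, 5, 8, 9}  B2 = {1, 8, 9, 11}  B3 = {1, 6, 8, 11}  B4 = {6, 8, 11, 14}  B5 = {0, 6, 11, 14}  B6 = {0, 6, 12, 14}  B7 = {0, 7, 12, 14}  B8 = {0, 3, 7, 12}  B9 = {3, 7, 10, 12}  B10 = {3, 7, 10, 13}  B11 = {2, 3, 10, 13}  B12 = {2, 4, 10, 13}
Tree: B1–B2, B2–B3, B3–B4, B4–B5, B5–B6, B6–B7, B7–B8, B8–B9, B9–B10, B10–B11, B11–B12
The largest bag has 4 vertices, giving width 3; this decomposition certifies tw(G) ≤ 3. For the lower bound: the 4 vertex sets {1,5,9}, {8}, {11}, {0,6,12,14} are disjoint, each induces a connected subgraph, and every pair is joined by at least one edge of G. Contracting each set to a single vertex therefore yields K_{4} as a minor, and since treewidth is minor-monotone, tw(G) ≥ tw(K_{4}) = 3. The upper and lower bounds meet at 3, so that is the treewidth.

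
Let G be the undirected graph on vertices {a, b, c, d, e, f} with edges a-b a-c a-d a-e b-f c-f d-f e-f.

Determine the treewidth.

2

A width-2 tree decomposition is:
Bags: B1 = {a, c, f}  B2 = {a, d, f}  B3 = {a, b, f}  B4 = {a, e, f}
Tree: B1–B2, B2–B3, B3–B4
The largest bag has 3 vertices, giving width 2; this decomposition certifies tw(G) ≤ 2. Since c–a–d–f–c is a cycle in G, G is not acyclic. Forests are exactly the graphs of treewidth ≤ 1, so tw(G) ≥ 2. Therefore the treewidth is 2.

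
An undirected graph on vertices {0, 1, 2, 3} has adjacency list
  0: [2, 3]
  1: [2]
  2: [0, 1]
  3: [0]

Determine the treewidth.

1

A width-1 tree decomposition is:
Bags: B1 = {1, 2}  B2 = {0, 2}  B3 = {0, 3}
Tree: B1–B2, B2–B3
The largest bag has 2 vertices, giving width 1; this decomposition certifies tw(G) ≤ 1. Since G has at least one edge (e.g. 2–1), it is not an edgeless graph, so tw(G) ≥ 1. Hence tw(G) = 1 exactly.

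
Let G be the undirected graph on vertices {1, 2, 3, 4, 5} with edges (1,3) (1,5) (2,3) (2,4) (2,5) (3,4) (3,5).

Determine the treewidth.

2

A width-2 tree decomposition is:
Bags: B1 = {2, 3, 5}  B2 = {1, 3, 5}  B3 = {2, 3, 4}
Tree: B1–B2, B1–B3
Every bag has size at most 3, so the width is 3 − 1 = 2 and tw(G) ≤ 2. For the lower bound, the 3 vertices {1, 3, 5} are pairwise adjacent, and any tree decomposition puts a clique entirely inside one bag — forcing width ≥ 2. The upper and lower bounds meet at 2, so that is the treewidth.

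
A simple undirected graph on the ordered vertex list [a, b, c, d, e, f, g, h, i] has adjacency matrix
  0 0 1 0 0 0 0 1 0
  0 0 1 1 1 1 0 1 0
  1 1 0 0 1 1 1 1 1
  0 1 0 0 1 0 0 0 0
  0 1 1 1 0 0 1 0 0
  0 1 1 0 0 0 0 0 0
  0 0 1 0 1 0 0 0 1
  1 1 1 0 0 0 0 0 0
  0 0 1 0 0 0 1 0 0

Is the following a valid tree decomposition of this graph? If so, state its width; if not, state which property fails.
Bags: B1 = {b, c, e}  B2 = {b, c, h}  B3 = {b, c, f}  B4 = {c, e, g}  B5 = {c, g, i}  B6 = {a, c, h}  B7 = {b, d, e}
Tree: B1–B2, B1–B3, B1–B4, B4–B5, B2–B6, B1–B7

Checking the three conditions: (i) the bags cover all of {a, b, c, d, e, f, g, h, i}; (ii) for each edge, some bag contains both endpoints; (iii) the bags containing any fixed vertex form a subtree. All hold, so the decomposition is valid with width 3 − 1 = 2.

Yes; width 2.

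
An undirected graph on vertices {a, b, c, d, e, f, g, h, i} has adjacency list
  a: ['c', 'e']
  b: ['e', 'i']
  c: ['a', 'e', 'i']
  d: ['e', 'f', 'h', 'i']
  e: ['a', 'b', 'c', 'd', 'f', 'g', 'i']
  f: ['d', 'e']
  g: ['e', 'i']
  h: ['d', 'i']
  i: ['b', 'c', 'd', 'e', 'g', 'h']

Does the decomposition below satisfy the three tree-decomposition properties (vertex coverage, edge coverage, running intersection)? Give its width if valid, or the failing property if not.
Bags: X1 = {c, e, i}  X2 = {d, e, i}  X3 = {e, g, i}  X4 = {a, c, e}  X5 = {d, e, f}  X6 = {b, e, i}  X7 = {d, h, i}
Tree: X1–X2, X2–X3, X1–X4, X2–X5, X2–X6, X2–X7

Every vertex of G appears in some bag (union = {a, b, c, d, e, f, g, h, i}); every edge is covered by a bag; and for each vertex v the set of bags containing v is connected in the bag tree. The decomposition is therefore valid. The largest bag has 3 vertices, so the width is 2.

Yes; width 2.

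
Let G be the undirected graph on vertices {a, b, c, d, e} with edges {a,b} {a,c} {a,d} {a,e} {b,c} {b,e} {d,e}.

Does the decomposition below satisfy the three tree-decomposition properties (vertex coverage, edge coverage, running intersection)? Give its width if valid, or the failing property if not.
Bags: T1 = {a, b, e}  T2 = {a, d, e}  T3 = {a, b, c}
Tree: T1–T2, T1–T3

Yes; width 2.

Every vertex of G appears in some bag (union = {a, b, c, d, e}); every edge is covered by a bag; and for each vertex v the set of bags containing v is connected in the bag tree. The decomposition is therefore valid. The largest bag has 3 vertices, so the width is 2.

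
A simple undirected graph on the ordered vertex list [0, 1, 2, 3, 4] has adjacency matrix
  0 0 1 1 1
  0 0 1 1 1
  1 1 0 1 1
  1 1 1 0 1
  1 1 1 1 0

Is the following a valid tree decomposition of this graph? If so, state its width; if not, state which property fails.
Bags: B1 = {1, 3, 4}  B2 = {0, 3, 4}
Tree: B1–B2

A tree decomposition must satisfy three properties: every vertex lies in some bag; for every edge, both endpoints lie together in some bag; and for every vertex, the bags containing it form a connected subtree. Here vertex 2 appears in no bag, so the decomposition is invalid.

No — vertex 2 appears in no bag.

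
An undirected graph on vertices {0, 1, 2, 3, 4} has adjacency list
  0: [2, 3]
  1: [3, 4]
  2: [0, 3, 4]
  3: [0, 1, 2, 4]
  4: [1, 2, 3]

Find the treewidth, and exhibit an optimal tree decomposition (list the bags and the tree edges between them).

Treewidth 2.
One such decomposition:
Bags: B1 = {2, 3, 4}  B2 = {1, 3, 4}  B3 = {0, 2, 3}
Tree: B1–B2, B1–B3

Every bag has size at most 3, so the width is 3 − 1 = 2 and tw(G) ≤ 2. For the lower bound, the 3 vertices {1, 3, 4} are pairwise adjacent, and any tree decomposition puts a clique entirely inside one bag — forcing width ≥ 2. The upper and lower bounds meet at 2, so that is the treewidth.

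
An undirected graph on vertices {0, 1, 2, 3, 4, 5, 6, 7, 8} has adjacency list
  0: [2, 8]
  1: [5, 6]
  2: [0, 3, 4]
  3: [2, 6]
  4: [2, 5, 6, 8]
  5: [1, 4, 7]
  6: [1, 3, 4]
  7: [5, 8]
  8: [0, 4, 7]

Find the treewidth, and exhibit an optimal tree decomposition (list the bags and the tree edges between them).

Treewidth 3.
One optimal decomposition is:
Bags: B1 = {1, 2, 3, 6}  B2 = {1, 2, 4, 6}  B3 = {1, 2, 4, 5}  B4 = {0, 2, 4, 5}  B5 = {0, 4, 5, 8}  B6 = {0, 5, 7, 8}
Tree: B1–B2, B2–B3, B3–B4, B4–B5, B5–B6

Every bag has size at most 4, so the width is 4 − 1 = 3 and tw(G) ≤ 3. For the lower bound: the 4 vertex sets {1,3,6}, {2}, {4}, {0,5,7,8} are disjoint, each induces a connected subgraph, and every pair is joined by at least one edge of G. Contracting each set to a single vertex therefore yields K_{4} as a minor, and since treewidth is minor-monotone, tw(G) ≥ tw(K_{4}) = 3. The upper and lower bounds meet at 3, so that is the treewidth.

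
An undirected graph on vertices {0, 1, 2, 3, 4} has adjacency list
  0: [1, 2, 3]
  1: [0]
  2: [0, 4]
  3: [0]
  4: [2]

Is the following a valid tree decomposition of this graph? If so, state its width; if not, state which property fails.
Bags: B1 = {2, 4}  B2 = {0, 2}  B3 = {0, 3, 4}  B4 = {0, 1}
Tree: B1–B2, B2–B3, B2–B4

No — bags containing vertex 4 are not connected in the tree.

A tree decomposition must satisfy three properties: every vertex lies in some bag; for every edge, both endpoints lie together in some bag; and for every vertex, the bags containing it form a connected subtree. Here bags containing vertex 4 are not connected in the tree, so the decomposition is invalid.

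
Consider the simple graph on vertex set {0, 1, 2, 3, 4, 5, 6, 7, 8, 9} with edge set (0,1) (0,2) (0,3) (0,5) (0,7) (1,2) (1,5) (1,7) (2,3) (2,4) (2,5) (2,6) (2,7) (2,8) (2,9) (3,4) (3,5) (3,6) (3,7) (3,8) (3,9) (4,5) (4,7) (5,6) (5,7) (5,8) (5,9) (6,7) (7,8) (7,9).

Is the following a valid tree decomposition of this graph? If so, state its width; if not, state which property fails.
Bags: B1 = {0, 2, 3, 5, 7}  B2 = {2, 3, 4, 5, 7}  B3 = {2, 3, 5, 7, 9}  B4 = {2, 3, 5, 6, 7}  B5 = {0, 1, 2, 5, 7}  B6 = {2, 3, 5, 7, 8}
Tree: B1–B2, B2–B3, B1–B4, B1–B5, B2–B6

Every vertex of G appears in some bag (union = {0, 1, 2, 3, 4, 5, 6, 7, 8, 9}); every edge is covered by a bag; and for each vertex v the set of bags containing v is connected in the bag tree. The decomposition is therefore valid. The largest bag has 5 vertices, so the width is 4.

Yes; width 4.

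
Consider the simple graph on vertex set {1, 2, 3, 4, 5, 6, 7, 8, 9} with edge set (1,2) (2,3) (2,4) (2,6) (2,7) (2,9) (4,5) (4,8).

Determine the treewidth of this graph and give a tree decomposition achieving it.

Each bag holds 2 vertices, so the decomposition has width 1, which upper-bounds the treewidth. Since G has at least one edge (e.g. 2–7), it is not an edgeless graph, so tw(G) ≥ 1. Therefore the treewidth is 1.

Treewidth 1.
One such decomposition:
Bags: B1 = {2, 7}  B2 = {2, 4}  B3 = {4, 5}  B4 = {4, 8}  B5 = {2, 3}  B6 = {1, 2}  B7 = {2, 9}  B8 = {2, 6}
Tree: B1–B2, B2–B3, B3–B4, B2–B5, B5–B6, B5–B7, B2–B8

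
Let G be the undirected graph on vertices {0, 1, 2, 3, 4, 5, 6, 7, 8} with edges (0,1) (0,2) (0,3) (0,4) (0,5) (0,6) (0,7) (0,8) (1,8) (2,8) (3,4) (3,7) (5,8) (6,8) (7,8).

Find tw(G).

2

A width-2 tree decomposition is:
Bags: B1 = {0, 5, 8}  B2 = {0, 1, 8}  B3 = {0, 2, 8}  B4 = {0, 7, 8}  B5 = {0, 3, 7}  B6 = {0, 6, 8}  B7 = {0, 3, 4}
Tree: B1–B2, B2–B3, B3–B4, B4–B5, B1–B6, B5–B7
The largest bag has 3 vertices, giving width 2; this decomposition certifies tw(G) ≤ 2. For the lower bound, the 3 vertices {0, 1, 8} are pairwise adjacent, and any tree decomposition puts a clique entirely inside one bag — forcing width ≥ 2. The upper and lower bounds meet at 2, so that is the treewidth.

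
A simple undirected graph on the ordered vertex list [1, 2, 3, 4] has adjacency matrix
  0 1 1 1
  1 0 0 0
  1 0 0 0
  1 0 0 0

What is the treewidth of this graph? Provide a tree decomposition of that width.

Treewidth 1.
One such decomposition:
Bags: B1 = {1, 3}  B2 = {1, 2}  B3 = {1, 4}
Tree: B1–B2, B1–B3

The largest bag has 2 vertices, giving width 1; this decomposition certifies tw(G) ≤ 1. G has an edge, so its treewidth is at least 1. Hence tw(G) = 1 exactly.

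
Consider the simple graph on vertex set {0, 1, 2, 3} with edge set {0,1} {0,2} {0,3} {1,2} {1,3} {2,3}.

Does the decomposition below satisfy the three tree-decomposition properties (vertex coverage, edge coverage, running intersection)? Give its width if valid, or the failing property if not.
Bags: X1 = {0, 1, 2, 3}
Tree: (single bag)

Every vertex of G appears in some bag (union = {0, 1, 2, 3}); every edge is covered by a bag; and for each vertex v the set of bags containing v is connected in the bag tree. The decomposition is therefore valid. The largest bag has 4 vertices, so the width is 3.

Yes; width 3.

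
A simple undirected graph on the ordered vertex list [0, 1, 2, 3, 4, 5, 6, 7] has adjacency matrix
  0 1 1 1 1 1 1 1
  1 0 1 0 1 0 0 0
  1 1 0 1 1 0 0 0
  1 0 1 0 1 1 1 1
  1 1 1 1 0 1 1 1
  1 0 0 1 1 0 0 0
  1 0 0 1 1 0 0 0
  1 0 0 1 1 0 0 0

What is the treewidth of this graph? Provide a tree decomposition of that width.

Every bag has size at most 4, so the width is 4 − 1 = 3 and tw(G) ≤ 3. Conversely, {0, 1, 2, 4} is a clique of size 4, and the vertices of any clique must share a bag in every tree decomposition; so some bag has ≥ 4 vertices and tw(G) ≥ 3. Therefore the treewidth is 3.

Treewidth 3.
One such decomposition:
Bags: B1 = {0, 2, 3, 4}  B2 = {0, 3, 4, 5}  B3 = {0, 3, 4, 6}  B4 = {0, 1, 2, 4}  B5 = {0, 3, 4, 7}
Tree: B1–B2, B1–B3, B1–B4, B1–B5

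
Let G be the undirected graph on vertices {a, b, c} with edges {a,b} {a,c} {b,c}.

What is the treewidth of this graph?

A width-2 tree decomposition is:
Bags: B1 = {a, b, c}
Tree: (single bag)
A single bag containing all 3 vertices is trivially a valid decomposition of width 2. For the lower bound, the 3 vertices {a, b, c} are pairwise adjacent, and any tree decomposition puts a clique entirely inside one bag — forcing width ≥ 2. Hence tw(G) = 2 exactly.

2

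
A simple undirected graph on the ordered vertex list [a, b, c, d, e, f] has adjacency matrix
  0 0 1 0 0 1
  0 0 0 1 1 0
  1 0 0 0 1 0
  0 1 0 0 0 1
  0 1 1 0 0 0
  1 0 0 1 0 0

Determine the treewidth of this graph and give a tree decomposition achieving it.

The largest bag has 3 vertices, giving width 2; this decomposition certifies tw(G) ≤ 2. For the lower bound, G contains the cycle d–f–a–c–e–b–d, so G is not a forest; only forests have treewidth ≤ 1, hence tw(G) ≥ 2. The upper and lower bounds meet at 2, so that is the treewidth.

Treewidth 2.
One optimal decomposition is:
Bags: B1 = {a, d, f}  B2 = {a, c, d}  B3 = {c, d, e}  B4 = {b, d, e}
Tree: B1–B2, B2–B3, B3–B4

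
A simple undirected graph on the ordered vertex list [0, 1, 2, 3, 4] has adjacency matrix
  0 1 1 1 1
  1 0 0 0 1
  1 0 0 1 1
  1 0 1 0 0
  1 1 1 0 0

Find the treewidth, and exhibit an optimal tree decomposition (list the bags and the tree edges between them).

Treewidth 2.
One optimal decomposition is:
Bags: B1 = {0, 2, 4}  B2 = {0, 1, 4}  B3 = {0, 2, 3}
Tree: B1–B2, B1–B3

The largest bag has 3 vertices, giving width 2; this decomposition certifies tw(G) ≤ 2. For the lower bound, the 3 vertices {0, 1, 4} are pairwise adjacent, and any tree decomposition puts a clique entirely inside one bag — forcing width ≥ 2. Combining the bounds, tw(G) = 2.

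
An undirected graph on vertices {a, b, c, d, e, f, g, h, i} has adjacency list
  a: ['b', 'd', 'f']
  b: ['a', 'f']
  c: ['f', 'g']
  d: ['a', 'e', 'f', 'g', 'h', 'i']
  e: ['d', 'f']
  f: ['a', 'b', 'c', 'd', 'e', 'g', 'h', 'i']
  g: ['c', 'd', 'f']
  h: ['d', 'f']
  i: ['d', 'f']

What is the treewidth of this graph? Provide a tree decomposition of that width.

The largest bag has 3 vertices, giving width 2; this decomposition certifies tw(G) ≤ 2. Conversely, {d, f, g} is a clique of size 3, and the vertices of any clique must share a bag in every tree decomposition; so some bag has ≥ 3 vertices and tw(G) ≥ 2. The upper and lower bounds meet at 2, so that is the treewidth.

Treewidth 2.
Bags: B1 = {d, f, i}  B2 = {d, f, h}  B3 = {d, e, f}  B4 = {a, d, f}  B5 = {d, f, g}  B6 = {c, f, g}  B7 = {a, b, f}
Tree: B1–B2, B2–B3, B2–B4, B4–B5, B5–B6, B4–B7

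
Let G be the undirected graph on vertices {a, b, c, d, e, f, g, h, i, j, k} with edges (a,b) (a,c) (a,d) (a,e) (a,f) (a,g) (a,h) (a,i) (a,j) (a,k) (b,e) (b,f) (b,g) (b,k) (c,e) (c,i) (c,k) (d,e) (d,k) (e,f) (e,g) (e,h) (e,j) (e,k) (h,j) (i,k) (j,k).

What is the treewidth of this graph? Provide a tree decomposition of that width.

The largest bag has 4 vertices, giving width 3; this decomposition certifies tw(G) ≤ 3. For the lower bound, the 4 vertices {a, b, e, g} are pairwise adjacent, and any tree decomposition puts a clique entirely inside one bag — forcing width ≥ 3. The upper and lower bounds meet at 3, so that is the treewidth.

Treewidth 3.
Bags: B1 = {a, c, e, k}  B2 = {a, c, i, k}  B3 = {a, b, e, k}  B4 = {a, d, e, k}  B5 = {a, b, e, f}  B6 = {a, b, e, g}  B7 = {a, e, j, k}  B8 = {a, e, h, j}
Tree: B1–B2, B1–B3, B1–B4, B3–B5, B5–B6, B1–B7, B7–B8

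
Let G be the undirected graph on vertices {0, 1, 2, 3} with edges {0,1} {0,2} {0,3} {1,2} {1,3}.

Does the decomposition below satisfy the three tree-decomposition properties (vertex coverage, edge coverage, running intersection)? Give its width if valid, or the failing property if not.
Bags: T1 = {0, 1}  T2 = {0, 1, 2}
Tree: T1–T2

A tree decomposition must satisfy three properties: every vertex lies in some bag; for every edge, both endpoints lie together in some bag; and for every vertex, the bags containing it form a connected subtree. Here vertex 3 appears in no bag, so the decomposition is invalid.

No — vertex 3 appears in no bag.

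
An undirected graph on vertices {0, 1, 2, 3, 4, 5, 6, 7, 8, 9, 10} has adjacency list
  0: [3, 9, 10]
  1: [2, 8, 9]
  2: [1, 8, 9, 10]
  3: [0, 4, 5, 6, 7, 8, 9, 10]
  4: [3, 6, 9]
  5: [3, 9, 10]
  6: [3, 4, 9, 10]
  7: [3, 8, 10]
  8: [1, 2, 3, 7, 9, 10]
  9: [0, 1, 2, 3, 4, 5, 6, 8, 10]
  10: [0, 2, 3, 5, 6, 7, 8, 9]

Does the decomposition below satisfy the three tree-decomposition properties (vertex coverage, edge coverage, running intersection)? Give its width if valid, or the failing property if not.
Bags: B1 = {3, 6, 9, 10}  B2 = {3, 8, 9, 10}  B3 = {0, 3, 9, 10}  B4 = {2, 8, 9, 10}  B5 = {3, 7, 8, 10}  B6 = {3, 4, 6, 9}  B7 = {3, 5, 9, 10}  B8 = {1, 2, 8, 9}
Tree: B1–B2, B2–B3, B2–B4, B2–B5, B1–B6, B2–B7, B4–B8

Yes; width 3.

Vertex coverage: the bags together contain {0, 1, 2, 3, 4, 5, 6, 7, 8, 9, 10}, the full vertex set. Edge coverage: each edge of G has both endpoints in at least one bag. Running intersection: for every vertex, the bags containing it form a connected subtree. All three properties hold, so this is a valid tree decomposition of width max|bag| − 1 = 3, and hence tw(G) ≤ 3.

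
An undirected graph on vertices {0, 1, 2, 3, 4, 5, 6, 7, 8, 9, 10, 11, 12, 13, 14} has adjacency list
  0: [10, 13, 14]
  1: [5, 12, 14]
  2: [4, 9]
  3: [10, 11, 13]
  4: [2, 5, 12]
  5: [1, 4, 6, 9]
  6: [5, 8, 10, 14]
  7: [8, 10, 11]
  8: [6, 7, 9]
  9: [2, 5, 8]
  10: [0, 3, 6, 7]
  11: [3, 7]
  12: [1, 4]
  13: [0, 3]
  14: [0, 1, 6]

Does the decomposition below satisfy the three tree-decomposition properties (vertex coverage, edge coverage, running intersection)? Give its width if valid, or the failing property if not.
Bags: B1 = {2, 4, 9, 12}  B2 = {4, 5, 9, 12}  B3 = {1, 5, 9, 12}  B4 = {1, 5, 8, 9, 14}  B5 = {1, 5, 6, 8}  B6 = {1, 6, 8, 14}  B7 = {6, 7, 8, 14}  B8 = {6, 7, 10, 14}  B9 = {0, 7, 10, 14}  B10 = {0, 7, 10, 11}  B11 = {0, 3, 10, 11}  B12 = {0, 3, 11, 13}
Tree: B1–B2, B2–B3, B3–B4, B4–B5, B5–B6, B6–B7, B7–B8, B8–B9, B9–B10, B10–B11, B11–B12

A tree decomposition must satisfy three properties: every vertex lies in some bag; for every edge, both endpoints lie together in some bag; and for every vertex, the bags containing it form a connected subtree. Here bags containing vertex 14 are not connected in the tree, so the decomposition is invalid.

No — bags containing vertex 14 are not connected in the tree.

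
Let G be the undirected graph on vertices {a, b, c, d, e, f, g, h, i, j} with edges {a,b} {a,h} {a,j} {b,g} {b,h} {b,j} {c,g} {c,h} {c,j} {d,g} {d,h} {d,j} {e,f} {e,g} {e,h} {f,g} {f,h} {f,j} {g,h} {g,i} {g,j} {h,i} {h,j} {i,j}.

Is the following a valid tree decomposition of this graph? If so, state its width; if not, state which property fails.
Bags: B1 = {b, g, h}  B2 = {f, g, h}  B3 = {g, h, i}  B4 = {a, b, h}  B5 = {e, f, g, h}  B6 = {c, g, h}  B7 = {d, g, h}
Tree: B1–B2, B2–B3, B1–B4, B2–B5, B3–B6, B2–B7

No — vertex j appears in no bag.

A tree decomposition must satisfy three properties: every vertex lies in some bag; for every edge, both endpoints lie together in some bag; and for every vertex, the bags containing it form a connected subtree. Here vertex j appears in no bag, so the decomposition is invalid.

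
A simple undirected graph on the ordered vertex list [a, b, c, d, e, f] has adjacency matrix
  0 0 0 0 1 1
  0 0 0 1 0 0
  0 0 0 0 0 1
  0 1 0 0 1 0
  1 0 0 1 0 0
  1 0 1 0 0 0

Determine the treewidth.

1

A width-1 tree decomposition is:
Bags: B1 = {b, d}  B2 = {d, e}  B3 = {a, e}  B4 = {a, f}  B5 = {c, f}
Tree: B1–B2, B2–B3, B3–B4, B4–B5
Every bag has size at most 2, so the width is 2 − 1 = 1 and tw(G) ≤ 1. Any graph with an edge has treewidth ≥ 1, and G has the edge b–d. The upper and lower bounds meet at 1, so that is the treewidth.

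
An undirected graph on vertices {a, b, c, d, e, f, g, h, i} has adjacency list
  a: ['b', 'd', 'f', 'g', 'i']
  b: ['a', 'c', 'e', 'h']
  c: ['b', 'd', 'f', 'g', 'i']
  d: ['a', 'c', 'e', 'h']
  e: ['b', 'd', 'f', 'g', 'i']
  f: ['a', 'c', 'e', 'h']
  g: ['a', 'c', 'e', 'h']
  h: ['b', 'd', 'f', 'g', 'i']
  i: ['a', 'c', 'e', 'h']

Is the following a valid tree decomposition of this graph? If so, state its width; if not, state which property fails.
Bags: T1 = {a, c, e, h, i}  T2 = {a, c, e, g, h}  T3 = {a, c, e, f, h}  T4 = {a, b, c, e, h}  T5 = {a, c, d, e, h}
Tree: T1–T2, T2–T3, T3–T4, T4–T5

Yes; width 4.

Vertex coverage: the bags together contain {a, b, c, d, e, f, g, h, i}, the full vertex set. Edge coverage: each edge of G has both endpoints in at least one bag. Running intersection: for every vertex, the bags containing it form a connected subtree. All three properties hold, so this is a valid tree decomposition of width max|bag| − 1 = 4, and hence tw(G) ≤ 4.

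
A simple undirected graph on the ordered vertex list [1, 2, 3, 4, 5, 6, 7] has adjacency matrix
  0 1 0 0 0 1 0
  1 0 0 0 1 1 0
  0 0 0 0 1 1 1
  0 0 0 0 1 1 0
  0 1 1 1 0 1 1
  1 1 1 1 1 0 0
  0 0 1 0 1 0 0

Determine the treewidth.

2

A width-2 tree decomposition is:
Bags: B1 = {4, 5, 6}  B2 = {3, 5, 6}  B3 = {2, 5, 6}  B4 = {3, 5, 7}  B5 = {1, 2, 6}
Tree: B1–B2, B1–B3, B2–B4, B3–B5
Each bag holds 3 vertices, so the decomposition has width 2, which upper-bounds the treewidth. On the other hand G contains the 3-clique {1, 2, 6}. A clique must lie in a single bag of any decomposition, so no decomposition can have width below 2. Therefore the treewidth is 2.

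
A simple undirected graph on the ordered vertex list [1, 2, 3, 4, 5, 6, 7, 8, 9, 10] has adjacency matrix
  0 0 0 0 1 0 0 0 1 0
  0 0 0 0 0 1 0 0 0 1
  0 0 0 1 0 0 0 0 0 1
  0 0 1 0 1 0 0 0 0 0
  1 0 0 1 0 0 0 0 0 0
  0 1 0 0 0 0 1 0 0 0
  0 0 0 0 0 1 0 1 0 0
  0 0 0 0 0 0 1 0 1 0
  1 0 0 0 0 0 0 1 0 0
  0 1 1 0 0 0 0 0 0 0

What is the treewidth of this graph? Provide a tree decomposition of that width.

Treewidth 2.
One optimal decomposition is:
Bags: B1 = {1, 4, 5}  B2 = {1, 4, 9}  B3 = {4, 8, 9}  B4 = {4, 7, 8}  B5 = {4, 6, 7}  B6 = {2, 4, 6}  B7 = {2, 4, 10}  B8 = {3, 4, 10}
Tree: B1–B2, B2–B3, B3–B4, B4–B5, B5–B6, B6–B7, B7–B8

The largest bag has 3 vertices, giving width 2; this decomposition certifies tw(G) ≤ 2. For the lower bound, G contains the cycle 4–5–1–9–8–7–6–2–10–3–4, so G is not a forest; only forests have treewidth ≤ 1, hence tw(G) ≥ 2. Combining the bounds, tw(G) = 2.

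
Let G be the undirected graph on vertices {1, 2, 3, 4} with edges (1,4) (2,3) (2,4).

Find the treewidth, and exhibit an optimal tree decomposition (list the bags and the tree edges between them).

Treewidth 1.
One such decomposition:
Bags: B1 = {2, 3}  B2 = {2, 4}  B3 = {1, 4}
Tree: B1–B2, B2–B3

Each bag holds 2 vertices, so the decomposition has width 1, which upper-bounds the treewidth. G has an edge, so its treewidth is at least 1. Hence tw(G) = 1 exactly.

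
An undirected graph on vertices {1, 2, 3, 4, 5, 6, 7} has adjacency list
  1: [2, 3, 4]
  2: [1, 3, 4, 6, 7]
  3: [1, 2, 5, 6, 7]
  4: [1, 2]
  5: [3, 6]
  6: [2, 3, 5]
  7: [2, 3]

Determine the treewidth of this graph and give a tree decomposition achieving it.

Each bag holds 3 vertices, so the decomposition has width 2, which upper-bounds the treewidth. For the lower bound, the 3 vertices {1, 2, 3} are pairwise adjacent, and any tree decomposition puts a clique entirely inside one bag — forcing width ≥ 2. The upper and lower bounds meet at 2, so that is the treewidth.

Treewidth 2.
Bags: B1 = {1, 2, 4}  B2 = {1, 2, 3}  B3 = {2, 3, 7}  B4 = {2, 3, 6}  B5 = {3, 5, 6}
Tree: B1–B2, B2–B3, B2–B4, B4–B5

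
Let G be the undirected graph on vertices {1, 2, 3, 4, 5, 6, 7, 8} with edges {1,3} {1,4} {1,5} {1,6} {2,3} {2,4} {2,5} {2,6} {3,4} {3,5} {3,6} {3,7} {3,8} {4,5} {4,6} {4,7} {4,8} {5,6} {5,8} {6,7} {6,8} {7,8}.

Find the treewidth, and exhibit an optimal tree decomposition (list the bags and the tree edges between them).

Treewidth 4.
One such decomposition:
Bags: B1 = {3, 4, 5, 6, 8}  B2 = {2, 3, 4, 5, 6}  B3 = {3, 4, 6, 7, 8}  B4 = {1, 3, 4, 5, 6}
Tree: B1–B2, B1–B3, B1–B4

The largest bag has 5 vertices, giving width 4; this decomposition certifies tw(G) ≤ 4. For the lower bound, the 5 vertices {3, 4, 5, 6, 8} are pairwise adjacent, and any tree decomposition puts a clique entirely inside one bag — forcing width ≥ 4. The upper and lower bounds meet at 4, so that is the treewidth.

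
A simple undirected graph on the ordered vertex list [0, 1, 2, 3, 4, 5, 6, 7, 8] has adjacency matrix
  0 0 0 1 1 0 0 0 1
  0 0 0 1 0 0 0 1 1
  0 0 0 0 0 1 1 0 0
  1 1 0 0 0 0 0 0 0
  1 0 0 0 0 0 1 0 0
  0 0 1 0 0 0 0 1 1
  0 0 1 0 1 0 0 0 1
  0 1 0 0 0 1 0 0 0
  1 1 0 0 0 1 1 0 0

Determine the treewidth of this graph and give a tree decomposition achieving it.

Treewidth 3.
One such decomposition:
Bags: B1 = {0, 3, 4, 6}  B2 = {0, 3, 6, 8}  B3 = {1, 3, 6, 8}  B4 = {1, 2, 6, 8}  B5 = {1, 2, 5, 8}  B6 = {1, 2, 5, 7}
Tree: B1–B2, B2–B3, B3–B4, B4–B5, B5–B6

The largest bag has 4 vertices, giving width 3; this decomposition certifies tw(G) ≤ 3. For the lower bound: the 4 vertex sets {0,3,4}, {6}, {8}, {1,2,5,7} are disjoint, each induces a connected subgraph, and every pair is joined by at least one edge of G. Contracting each set to a single vertex therefore yields K_{4} as a minor, and since treewidth is minor-monotone, tw(G) ≥ tw(K_{4}) = 3. Combining the bounds, tw(G) = 3.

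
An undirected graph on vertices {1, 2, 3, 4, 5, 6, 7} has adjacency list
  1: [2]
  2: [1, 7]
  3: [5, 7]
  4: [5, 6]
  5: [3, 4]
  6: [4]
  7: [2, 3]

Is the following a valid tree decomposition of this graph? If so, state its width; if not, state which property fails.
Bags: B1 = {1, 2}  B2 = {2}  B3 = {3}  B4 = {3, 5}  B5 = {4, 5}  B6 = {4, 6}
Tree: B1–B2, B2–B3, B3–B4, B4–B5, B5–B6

No — vertex 7 appears in no bag.

A tree decomposition must satisfy three properties: every vertex lies in some bag; for every edge, both endpoints lie together in some bag; and for every vertex, the bags containing it form a connected subtree. Here vertex 7 appears in no bag, so the decomposition is invalid.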